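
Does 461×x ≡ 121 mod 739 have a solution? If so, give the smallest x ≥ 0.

gcd(461, 739) = 1, so a unique solution mod 739 exists.
461⁻¹ ≡ 210 (mod 739).
x ≡ 210×121 ≡ 284 (mod 739).

284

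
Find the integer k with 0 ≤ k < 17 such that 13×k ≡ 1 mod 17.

17 = 1·13 + 4
13 = 3·4 + 1
4 = 4·1 + 0
gcd(13, 17) = 1, so the inverse exists.
Back-substitute for 1:
1 = 1·13 − 3·4
  = −3·17 + 4·13
So 13⁻¹ ≡ 4 (mod 17).

4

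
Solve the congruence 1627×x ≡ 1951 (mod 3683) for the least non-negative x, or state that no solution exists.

51

gcd(1627, 3683) = 1, so a unique solution mod 3683 exists.
1627⁻¹ ≡ 2069 (mod 3683).
x ≡ 2069×1951 ≡ 51 (mod 3683).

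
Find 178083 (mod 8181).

6282

178083 = 21*8181 + 6282, so 178083 ≡ 6282 (mod 8181).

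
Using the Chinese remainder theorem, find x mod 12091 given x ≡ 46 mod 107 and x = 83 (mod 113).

9462

107⁻¹ mod 113: 107·94 ≡ 1 (mod 113), so 107⁻¹ ≡ 94.
x = 46 + 107·((83 − 46)·94 mod 113) = 46 + 107·88 = 9462.
Check: 9462 mod 107 = 46, 9462 mod 113 = 83. ✓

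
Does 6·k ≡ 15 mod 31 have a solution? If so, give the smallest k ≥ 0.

18

gcd(6, 31) = 1, so a unique solution mod 31 exists.
6⁻¹ ≡ 26 (mod 31).
k ≡ 26·15 ≡ 18 (mod 31).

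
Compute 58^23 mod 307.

49

Compute successive squares:
58^1 ≡ 58 (mod 307)
58^2 ≡ 58^2 = 3364 ≡ 294 (mod 307)
58^4 ≡ 294^2 = 86436 ≡ 169 (mod 307)
58^8 ≡ 169^2 = 28561 ≡ 10 (mod 307)
58^16 ≡ 10^2 = 100 (mod 307)
58^23 = 58^16 × 58^4 × 58^2 × 58^1 ≡ 100 × 169 × 294 × 58 (mod 307).
Accumulate the product:
100 × 169 = 16900 ≡ 15
15 × 294 = 4410 ≡ 112
112 × 58 = 6496 ≡ 49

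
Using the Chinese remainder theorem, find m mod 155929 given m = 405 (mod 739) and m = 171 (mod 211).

122340

739⁻¹ mod 211: 739*2 ≡ 1 (mod 211), so 739⁻¹ ≡ 2.
m = 405 + 739*((171 − 405)*2 mod 211) = 405 + 739*165 = 122340.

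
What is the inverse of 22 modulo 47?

Run the extended Euclidean algorithm:
47 = 2×22 + 3
22 = 7×3 + 1
3 = 3×1 + 0
gcd(22, 47) = 1, so the inverse exists.
Back-substitute for 1:
1 = 1×22 − 7×3
  = −7×47 + 15×22
So 22⁻¹ ≡ 15 (mod 47).

15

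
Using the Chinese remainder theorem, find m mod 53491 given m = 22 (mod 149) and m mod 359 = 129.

10899

149⁻¹ mod 359: 149*306 ≡ 1 (mod 359), so 149⁻¹ ≡ 306.
m = 22 + 149*((129 − 22)*306 mod 359) = 22 + 149*73 = 10899.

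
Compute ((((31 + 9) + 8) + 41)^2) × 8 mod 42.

31 + 9 = 40
40 + 8 = 48 ≡ 6 (mod 42)
6 + 41 = 47 ≡ 5 (mod 42)
(5)^2 ≡ 25 (mod 42)
25 × 8 = 200 ≡ 32 (mod 42)

32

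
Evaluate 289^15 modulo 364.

1

By square-and-multiply:
289^1 ≡ 289 (mod 364)
289^2 ≡ 289^2 = 83521 ≡ 165 (mod 364)
289^4 ≡ 165^2 = 27225 ≡ 289 (mod 364)
289^8 ≡ 289^2 = 83521 ≡ 165 (mod 364)
289^15 = 289^8 * 289^4 * 289^2 * 289^1 ≡ 165 * 289 * 165 * 289 (mod 364).
Accumulate the product:
165 * 289 = 47685 ≡ 1
1 * 165 = 165
165 * 289 = 47685 ≡ 1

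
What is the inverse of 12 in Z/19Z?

19 = 1*12 + 7
12 = 1*7 + 5
7 = 1*5 + 2
5 = 2*2 + 1
2 = 2*1 + 0
gcd(12, 19) = 1, so the inverse exists.
Back-substitute for 1:
1 = 1*5 − 2*2
  = −2*7 + 3*5
  = 3*12 − 5*7
  = −5*19 + 8*12
So 12⁻¹ ≡ 8 (mod 19).

8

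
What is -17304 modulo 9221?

1138

-17304 = -2·9221 + 1138, so -17304 ≡ 1138 (mod 9221).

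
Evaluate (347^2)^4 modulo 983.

858

(347)^2 ≡ 483 (mod 983)
(483)^4 ≡ 858 (mod 983)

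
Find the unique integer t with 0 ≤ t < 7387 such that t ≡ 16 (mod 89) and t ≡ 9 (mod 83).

89⁻¹ mod 83: 89*14 ≡ 1 (mod 83), so 89⁻¹ ≡ 14.
t = 16 + 89*((9 − 16)*14 mod 83) = 16 + 89*68 = 6068.

6068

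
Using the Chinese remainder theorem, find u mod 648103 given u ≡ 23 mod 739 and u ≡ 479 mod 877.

739⁻¹ mod 877: 739·197 ≡ 1 (mod 877), so 739⁻¹ ≡ 197.
u = 23 + 739·((479 − 23)·197 mod 877) = 23 + 739·378 = 279365.

279365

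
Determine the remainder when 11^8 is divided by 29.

Compute successive squares:
11^1 ≡ 11 (mod 29)
11^2 ≡ 11^2 = 121 ≡ 5 (mod 29)
11^4 ≡ 5^2 = 25 (mod 29)
11^8 ≡ 25^2 = 625 ≡ 16 (mod 29)
So 11^8 ≡ 16 (mod 29).

16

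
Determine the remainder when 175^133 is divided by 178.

Compute successive squares:
133 in binary is 10000101, i.e. 133 = 128 + 4 + 1.
175^1 ≡ 175 (mod 178)
175^2 ≡ 175^2 = 30625 ≡ 9 (mod 178)
175^4 ≡ 9^2 = 81 (mod 178)
175^8 ≡ 81^2 = 6561 ≡ 153 (mod 178)
175^16 ≡ 153^2 = 23409 ≡ 91 (mod 178)
175^32 ≡ 91^2 = 8281 ≡ 93 (mod 178)
175^64 ≡ 93^2 = 8649 ≡ 105 (mod 178)
175^128 ≡ 105^2 = 11025 ≡ 167 (mod 178)
175^133 = 175^128 × 175^4 × 175^1 ≡ 167 × 81 × 175 (mod 178).
Accumulate the product:
167 × 81 = 13527 ≡ 177
177 × 175 = 30975 ≡ 3

3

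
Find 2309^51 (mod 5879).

2715

51 in binary is 110011, i.e. 51 = 32 + 16 + 2 + 1.
2309^1 ≡ 2309 (mod 5879)
2309^2 ≡ 2309^2 = 5331481 ≡ 5107 (mod 5879)
2309^4 ≡ 5107^2 = 26081449 ≡ 2205 (mod 5879)
2309^8 ≡ 2205^2 = 4862025 ≡ 92 (mod 5879)
2309^16 ≡ 92^2 = 8464 ≡ 2585 (mod 5879)
2309^32 ≡ 2585^2 = 6682225 ≡ 3681 (mod 5879)
2309^51 = 2309^32 · 2309^16 · 2309^2 · 2309^1 ≡ 3681 · 2585 · 5107 · 2309 (mod 5879).
Accumulate the product:
3681 · 2585 = 9515385 ≡ 3163
3163 · 5107 = 16153441 ≡ 3828
3828 · 2309 = 8838852 ≡ 2715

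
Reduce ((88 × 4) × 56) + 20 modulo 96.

88 × 4 = 352 ≡ 64 (mod 96)
64 × 56 = 3584 ≡ 32 (mod 96)
32 + 20 = 52

52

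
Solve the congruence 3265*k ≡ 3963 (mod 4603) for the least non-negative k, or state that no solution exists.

gcd(3265, 4603) = 1, so a unique solution mod 4603 exists.
3265⁻¹ ≡ 1985 (mod 4603).
k ≡ 1985*3963 ≡ 28 (mod 4603).

28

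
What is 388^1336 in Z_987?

802

By square-and-multiply:
388^1 ≡ 388 (mod 987)
388^2 ≡ 388^2 = 150544 ≡ 520 (mod 987)
388^4 ≡ 520^2 = 270400 ≡ 949 (mod 987)
388^8 ≡ 949^2 = 900601 ≡ 457 (mod 987)
388^16 ≡ 457^2 = 208849 ≡ 592 (mod 987)
388^32 ≡ 592^2 = 350464 ≡ 79 (mod 987)
388^64 ≡ 79^2 = 6241 ≡ 319 (mod 987)
388^128 ≡ 319^2 = 101761 ≡ 100 (mod 987)
388^256 ≡ 100^2 = 10000 ≡ 130 (mod 987)
388^512 ≡ 130^2 = 16900 ≡ 121 (mod 987)
388^1024 ≡ 121^2 = 14641 ≡ 823 (mod 987)
388^1336 = 388^1024 · 388^256 · 388^32 · 388^16 · 388^8 ≡ 823 · 130 · 79 · 592 · 457 (mod 987).
Accumulate the product:
823 · 130 = 106990 ≡ 394
394 · 79 = 31126 ≡ 529
529 · 592 = 313168 ≡ 289
289 · 457 = 132073 ≡ 802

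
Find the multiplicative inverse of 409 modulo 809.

By the extended Euclidean algorithm:
809 = 1*409 + 400
409 = 1*400 + 9
400 = 44*9 + 4
9 = 2*4 + 1
4 = 4*1 + 0
gcd(409, 809) = 1, so the inverse exists.
Back-substitute for 1:
1 = 1*9 − 2*4
  = −2*400 + 89*9
  = 89*409 − 91*400
  = −91*809 + 180*409
So 409⁻¹ ≡ 180 (mod 809).

180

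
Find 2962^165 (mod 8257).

Using repeated squaring:
165 in binary is 10100101, i.e. 165 = 128 + 32 + 4 + 1.
2962^1 ≡ 2962 (mod 8257)
2962^2 ≡ 2962^2 = 8773444 ≡ 4510 (mod 8257)
2962^4 ≡ 4510^2 = 20340100 ≡ 3109 (mod 8257)
2962^8 ≡ 3109^2 = 9665881 ≡ 5191 (mod 8257)
2962^16 ≡ 5191^2 = 26946481 ≡ 3890 (mod 8257)
2962^32 ≡ 3890^2 = 15132100 ≡ 5276 (mod 8257)
2962^64 ≡ 5276^2 = 27836176 ≡ 1829 (mod 8257)
2962^128 ≡ 1829^2 = 3345241 ≡ 1156 (mod 8257)
2962^165 = 2962^128 × 2962^32 × 2962^4 × 2962^1 ≡ 1156 × 5276 × 3109 × 2962 (mod 8257).
Accumulate the product:
1156 × 5276 = 6099056 ≡ 5390
5390 × 3109 = 16757510 ≡ 4057
4057 × 2962 = 12016834 ≡ 2899

2899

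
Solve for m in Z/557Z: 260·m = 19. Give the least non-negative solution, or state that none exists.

285

gcd(260, 557) = 1, so a unique solution mod 557 exists.
260⁻¹ ≡ 15 (mod 557).
m ≡ 15·19 ≡ 285 (mod 557).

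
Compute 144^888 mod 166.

106

888 in binary is 1101111000, i.e. 888 = 512 + 256 + 64 + 32 + 16 + 8.
144^1 ≡ 144 (mod 166)
144^2 ≡ 144^2 = 20736 ≡ 152 (mod 166)
144^4 ≡ 152^2 = 23104 ≡ 30 (mod 166)
144^8 ≡ 30^2 = 900 ≡ 70 (mod 166)
144^16 ≡ 70^2 = 4900 ≡ 86 (mod 166)
144^32 ≡ 86^2 = 7396 ≡ 92 (mod 166)
144^64 ≡ 92^2 = 8464 ≡ 164 (mod 166)
144^128 ≡ 164^2 = 26896 ≡ 4 (mod 166)
144^256 ≡ 4^2 = 16 (mod 166)
144^512 ≡ 16^2 = 256 ≡ 90 (mod 166)
144^888 = 144^512 × 144^256 × 144^64 × 144^32 × 144^16 × 144^8 ≡ 90 × 16 × 164 × 92 × 86 × 70 (mod 166).
Accumulate the product:
90 × 16 = 1440 ≡ 112
112 × 164 = 18368 ≡ 108
108 × 92 = 9936 ≡ 142
142 × 86 = 12212 ≡ 94
94 × 70 = 6580 ≡ 106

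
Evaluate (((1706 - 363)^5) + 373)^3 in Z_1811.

1420

1706 - 363 = 1343
(1343)^5 ≡ 617 (mod 1811)
617 + 373 = 990
(990)^3 ≡ 1420 (mod 1811)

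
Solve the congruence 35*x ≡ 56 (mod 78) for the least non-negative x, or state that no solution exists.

64

gcd(35, 78) = 1, so a unique solution mod 78 exists.
35⁻¹ ≡ 29 (mod 78).
x ≡ 29*56 ≡ 64 (mod 78).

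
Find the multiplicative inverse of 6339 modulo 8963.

8963 = 1*6339 + 2624
6339 = 2*2624 + 1091
2624 = 2*1091 + 442
1091 = 2*442 + 207
442 = 2*207 + 28
207 = 7*28 + 11
28 = 2*11 + 6
11 = 1*6 + 5
6 = 1*5 + 1
5 = 5*1 + 0
gcd(6339, 8963) = 1, so the inverse exists.
Back-substitute for 1:
1 = 1*6 − 1*5
  = −1*11 + 2*6
  = 2*28 − 5*11
  = −5*207 + 37*28
  = 37*442 − 79*207
  = −79*1091 + 195*442
  = 195*2624 − 469*1091
  = −469*6339 + 1133*2624
  = 1133*8963 − 1602*6339
So 6339⁻¹ ≡ −1602 ≡ 7361 (mod 8963).

7361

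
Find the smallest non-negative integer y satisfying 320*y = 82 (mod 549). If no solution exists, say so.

gcd(320, 549) = 1, so a unique solution mod 549 exists.
320⁻¹ ≡ 362 (mod 549).
y ≡ 362*82 ≡ 38 (mod 549).

38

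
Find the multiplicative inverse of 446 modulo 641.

332

641 = 1·446 + 195
446 = 2·195 + 56
195 = 3·56 + 27
56 = 2·27 + 2
27 = 13·2 + 1
2 = 2·1 + 0
gcd(446, 641) = 1, so the inverse exists.
Back-substitute for 1:
1 = 1·27 − 13·2
  = −13·56 + 27·27
  = 27·195 − 94·56
  = −94·446 + 215·195
  = 215·641 − 309·446
So 446⁻¹ ≡ −309 ≡ 332 (mod 641).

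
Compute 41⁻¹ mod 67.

67 = 1*41 + 26
41 = 1*26 + 15
26 = 1*15 + 11
15 = 1*11 + 4
11 = 2*4 + 3
4 = 1*3 + 1
3 = 3*1 + 0
gcd(41, 67) = 1, so the inverse exists.
Bézout: 1 = −11*67 + 18*41.
So 41⁻¹ ≡ 18 (mod 67).

18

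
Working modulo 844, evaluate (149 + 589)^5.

149 + 589 = 738
(738)^5 ≡ 600 (mod 844)

600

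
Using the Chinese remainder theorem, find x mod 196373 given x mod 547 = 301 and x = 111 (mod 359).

547⁻¹ mod 359: 547×338 ≡ 1 (mod 359), so 547⁻¹ ≡ 338.
x = 301 + 547×((111 − 301)×338 mod 359) = 301 + 547×41 = 22728.
Check: 22728 mod 547 = 301, 22728 mod 359 = 111. ✓

22728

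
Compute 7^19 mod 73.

By square-and-multiply:
7^1 ≡ 7 (mod 73)
7^2 ≡ 7^2 = 49 (mod 73)
7^4 ≡ 49^2 = 2401 ≡ 65 (mod 73)
7^8 ≡ 65^2 = 4225 ≡ 64 (mod 73)
7^16 ≡ 64^2 = 4096 ≡ 8 (mod 73)
7^19 = 7^16 · 7^2 · 7^1 ≡ 8 · 49 · 7 (mod 73).
Accumulate the product:
8 · 49 = 392 ≡ 27
27 · 7 = 189 ≡ 43

43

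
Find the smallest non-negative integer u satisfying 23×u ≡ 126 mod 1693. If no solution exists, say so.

1036

gcd(23, 1693) = 1, so a unique solution mod 1693 exists.
23⁻¹ ≡ 1325 (mod 1693).
u ≡ 1325×126 ≡ 1036 (mod 1693).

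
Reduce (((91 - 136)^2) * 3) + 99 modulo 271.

212

91 - 136 = -45 ≡ 226 (mod 271)
(226)^2 ≡ 128 (mod 271)
128 * 3 = 384 ≡ 113 (mod 271)
113 + 99 = 212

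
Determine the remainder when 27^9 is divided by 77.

20

9 in binary is 1001, i.e. 9 = 8 + 1.
27^1 ≡ 27 (mod 77)
27^2 ≡ 27^2 = 729 ≡ 36 (mod 77)
27^4 ≡ 36^2 = 1296 ≡ 64 (mod 77)
27^8 ≡ 64^2 = 4096 ≡ 15 (mod 77)
27^9 = 27^8 * 27^1 ≡ 15 * 27 (mod 77).
15 * 27 = 405 ≡ 20 (mod 77).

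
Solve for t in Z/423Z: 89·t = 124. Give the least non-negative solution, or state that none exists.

182

gcd(89, 423) = 1, so a unique solution mod 423 exists.
89⁻¹ ≡ 404 (mod 423).
t ≡ 404·124 ≡ 182 (mod 423).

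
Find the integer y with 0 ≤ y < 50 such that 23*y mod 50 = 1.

37

Run the extended Euclidean algorithm:
50 = 2·23 + 4
23 = 5·4 + 3
4 = 1·3 + 1
3 = 3·1 + 0
gcd(23, 50) = 1, so the inverse exists.
Back-substitute for 1:
1 = 1·4 − 1·3
  = −1·23 + 6·4
  = 6·50 − 13·23
So 23⁻¹ ≡ −13 ≡ 37 (mod 50).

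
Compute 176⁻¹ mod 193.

193 = 1×176 + 17
176 = 10×17 + 6
17 = 2×6 + 5
6 = 1×5 + 1
5 = 5×1 + 0
gcd(176, 193) = 1, so the inverse exists.
Bézout: 1 = −31×193 + 34×176.
So 176⁻¹ ≡ 34 (mod 193).

34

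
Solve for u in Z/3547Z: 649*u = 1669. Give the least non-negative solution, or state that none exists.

gcd(649, 3547) = 1, so a unique solution mod 3547 exists.
649⁻¹ ≡ 552 (mod 3547).
u ≡ 552*1669 ≡ 2615 (mod 3547).

2615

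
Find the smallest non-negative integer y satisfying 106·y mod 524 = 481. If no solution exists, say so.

no solution

gcd(106, 524) = 2, and 2 does not divide 481.
So the congruence has no solution.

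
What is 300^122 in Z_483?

Using repeated squaring:
300^1 ≡ 300 (mod 483)
300^2 ≡ 300^2 = 90000 ≡ 162 (mod 483)
300^4 ≡ 162^2 = 26244 ≡ 162 (mod 483)
300^8 ≡ 162^2 = 26244 ≡ 162 (mod 483)
300^16 ≡ 162^2 = 26244 ≡ 162 (mod 483)
300^32 ≡ 162^2 = 26244 ≡ 162 (mod 483)
300^64 ≡ 162^2 = 26244 ≡ 162 (mod 483)
300^122 = 300^64 · 300^32 · 300^16 · 300^8 · 300^2 ≡ 162 · 162 · 162 · 162 · 162 (mod 483).
Accumulate the product:
162 · 162 = 26244 ≡ 162
162 · 162 = 26244 ≡ 162
162 · 162 = 26244 ≡ 162
162 · 162 = 26244 ≡ 162

162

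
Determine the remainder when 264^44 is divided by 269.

44 in binary is 101100, i.e. 44 = 32 + 8 + 4.
264^1 ≡ 264 (mod 269)
264^2 ≡ 264^2 = 69696 ≡ 25 (mod 269)
264^4 ≡ 25^2 = 625 ≡ 87 (mod 269)
264^8 ≡ 87^2 = 7569 ≡ 37 (mod 269)
264^16 ≡ 37^2 = 1369 ≡ 24 (mod 269)
264^32 ≡ 24^2 = 576 ≡ 38 (mod 269)
264^44 = 264^32 · 264^8 · 264^4 ≡ 38 · 37 · 87 (mod 269).
Accumulate the product:
38 · 37 = 1406 ≡ 61
61 · 87 = 5307 ≡ 196

196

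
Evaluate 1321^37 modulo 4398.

Using repeated squaring:
1321^1 ≡ 1321 (mod 4398)
1321^2 ≡ 1321^2 = 1745041 ≡ 3433 (mod 4398)
1321^4 ≡ 3433^2 = 11785489 ≡ 3247 (mod 4398)
1321^8 ≡ 3247^2 = 10543009 ≡ 1003 (mod 4398)
1321^16 ≡ 1003^2 = 1006009 ≡ 3265 (mod 4398)
1321^32 ≡ 3265^2 = 10660225 ≡ 3871 (mod 4398)
1321^37 = 1321^32 * 1321^4 * 1321^1 ≡ 3871 * 3247 * 1321 (mod 4398).
Accumulate the product:
3871 * 3247 = 12569137 ≡ 4051
4051 * 1321 = 5351371 ≡ 3403

3403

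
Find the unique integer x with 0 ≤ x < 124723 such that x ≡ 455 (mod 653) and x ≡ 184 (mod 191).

653⁻¹ mod 191: 653·117 ≡ 1 (mod 191), so 653⁻¹ ≡ 117.
x = 455 + 653·((184 − 455)·117 mod 191) = 455 + 653·190 = 124525.
Check: 124525 mod 653 = 455, 124525 mod 191 = 184. ✓

124525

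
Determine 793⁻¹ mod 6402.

331

6402 = 8*793 + 58
793 = 13*58 + 39
58 = 1*39 + 19
39 = 2*19 + 1
19 = 19*1 + 0
gcd(793, 6402) = 1, so the inverse exists.
Bézout: 1 = −41*6402 + 331*793.
So 793⁻¹ ≡ 331 (mod 6402).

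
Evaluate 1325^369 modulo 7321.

1325^1 ≡ 1325 (mod 7321)
1325^2 ≡ 1325^2 = 1755625 ≡ 5906 (mod 7321)
1325^4 ≡ 5906^2 = 34880836 ≡ 3592 (mod 7321)
1325^8 ≡ 3592^2 = 12902464 ≡ 2862 (mod 7321)
1325^16 ≡ 2862^2 = 8191044 ≡ 6166 (mod 7321)
1325^32 ≡ 6166^2 = 38019556 ≡ 1603 (mod 7321)
1325^64 ≡ 1603^2 = 2569609 ≡ 7259 (mod 7321)
1325^128 ≡ 7259^2 = 52693081 ≡ 3844 (mod 7321)
1325^256 ≡ 3844^2 = 14776336 ≡ 2558 (mod 7321)
1325^369 = 1325^256 × 1325^64 × 1325^32 × 1325^16 × 1325^1 ≡ 2558 × 7259 × 1603 × 6166 × 1325 (mod 7321).
Accumulate the product:
2558 × 7259 = 18568522 ≡ 2466
2466 × 1603 = 3952998 ≡ 6979
6979 × 6166 = 43032514 ≡ 6997
6997 × 1325 = 9271025 ≡ 2639

2639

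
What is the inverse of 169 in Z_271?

178

Apply the Euclidean algorithm and back-substitute:
271 = 1×169 + 102
169 = 1×102 + 67
102 = 1×67 + 35
67 = 1×35 + 32
35 = 1×32 + 3
32 = 10×3 + 2
3 = 1×2 + 1
2 = 2×1 + 0
gcd(169, 271) = 1, so the inverse exists.
Bézout: 1 = 58×271 − 93×169.
So 169⁻¹ ≡ −93 ≡ 178 (mod 271).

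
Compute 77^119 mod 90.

83

Using repeated squaring:
77^1 ≡ 77 (mod 90)
77^2 ≡ 77^2 = 5929 ≡ 79 (mod 90)
77^4 ≡ 79^2 = 6241 ≡ 31 (mod 90)
77^8 ≡ 31^2 = 961 ≡ 61 (mod 90)
77^16 ≡ 61^2 = 3721 ≡ 31 (mod 90)
77^32 ≡ 31^2 = 961 ≡ 61 (mod 90)
77^64 ≡ 61^2 = 3721 ≡ 31 (mod 90)
77^119 = 77^64 · 77^32 · 77^16 · 77^4 · 77^2 · 77^1 ≡ 31 · 61 · 31 · 31 · 79 · 77 (mod 90).
Accumulate the product:
31 · 61 = 1891 ≡ 1
1 · 31 = 31
31 · 31 = 961 ≡ 61
61 · 79 = 4819 ≡ 49
49 · 77 = 3773 ≡ 83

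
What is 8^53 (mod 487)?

29

Using repeated squaring:
53 in binary is 110101, i.e. 53 = 32 + 16 + 4 + 1.
8^1 ≡ 8 (mod 487)
8^2 ≡ 8^2 = 64 (mod 487)
8^4 ≡ 64^2 = 4096 ≡ 200 (mod 487)
8^8 ≡ 200^2 = 40000 ≡ 66 (mod 487)
8^16 ≡ 66^2 = 4356 ≡ 460 (mod 487)
8^32 ≡ 460^2 = 211600 ≡ 242 (mod 487)
8^53 = 8^32 * 8^16 * 8^4 * 8^1 ≡ 242 * 460 * 200 * 8 (mod 487).
Accumulate the product:
242 * 460 = 111320 ≡ 284
284 * 200 = 56800 ≡ 308
308 * 8 = 2464 ≡ 29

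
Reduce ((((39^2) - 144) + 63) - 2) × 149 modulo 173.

(39)^2 ≡ 137 (mod 173)
137 - 144 = -7 ≡ 166 (mod 173)
166 + 63 = 229 ≡ 56 (mod 173)
56 - 2 = 54
54 × 149 = 8046 ≡ 88 (mod 173)

88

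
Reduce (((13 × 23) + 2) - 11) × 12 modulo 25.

5

13 × 23 = 299 ≡ 24 (mod 25)
24 + 2 = 26 ≡ 1 (mod 25)
1 - 11 = -10 ≡ 15 (mod 25)
15 × 12 = 180 ≡ 5 (mod 25)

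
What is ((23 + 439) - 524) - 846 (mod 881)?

23 + 439 = 462
462 - 524 = -62 ≡ 819 (mod 881)
819 - 846 = -27 ≡ 854 (mod 881)

854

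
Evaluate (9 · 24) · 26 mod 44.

28

9 · 24 = 216 ≡ 40 (mod 44)
40 · 26 = 1040 ≡ 28 (mod 44)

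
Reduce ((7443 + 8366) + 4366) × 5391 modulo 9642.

7443 + 8366 = 15809 ≡ 6167 (mod 9642)
6167 + 4366 = 10533 ≡ 891 (mod 9642)
891 × 5391 = 4803381 ≡ 1665 (mod 9642)

1665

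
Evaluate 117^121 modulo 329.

121 in binary is 1111001, i.e. 121 = 64 + 32 + 16 + 8 + 1.
117^1 ≡ 117 (mod 329)
117^2 ≡ 117^2 = 13689 ≡ 200 (mod 329)
117^4 ≡ 200^2 = 40000 ≡ 191 (mod 329)
117^8 ≡ 191^2 = 36481 ≡ 291 (mod 329)
117^16 ≡ 291^2 = 84681 ≡ 128 (mod 329)
117^32 ≡ 128^2 = 16384 ≡ 263 (mod 329)
117^64 ≡ 263^2 = 69169 ≡ 79 (mod 329)
117^121 = 117^64 * 117^32 * 117^16 * 117^8 * 117^1 ≡ 79 * 263 * 128 * 291 * 117 (mod 329).
Accumulate the product:
79 * 263 = 20777 ≡ 50
50 * 128 = 6400 ≡ 149
149 * 291 = 43359 ≡ 260
260 * 117 = 30420 ≡ 152

152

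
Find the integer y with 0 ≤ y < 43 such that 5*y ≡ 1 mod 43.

43 = 8×5 + 3
5 = 1×3 + 2
3 = 1×2 + 1
2 = 2×1 + 0
gcd(5, 43) = 1, so the inverse exists.
Back-substitute for 1:
1 = 1×3 − 1×2
  = −1×5 + 2×3
  = 2×43 − 17×5
So 5⁻¹ ≡ −17 ≡ 26 (mod 43).

26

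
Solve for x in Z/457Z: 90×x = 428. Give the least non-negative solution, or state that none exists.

gcd(90, 457) = 1, so a unique solution mod 457 exists.
90⁻¹ ≡ 391 (mod 457).
x ≡ 391×428 ≡ 86 (mod 457).

86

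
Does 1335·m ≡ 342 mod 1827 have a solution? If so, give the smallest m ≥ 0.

gcd(1335, 1827) = 3, and 3 | 342, so solutions exist.
Divide through by 3: 445·m = 114 (mod 609).
445⁻¹ ≡ 583 (mod 609).
m ≡ 583·114 ≡ 81 (mod 609).
The smallest non-negative solution is m = 81.

81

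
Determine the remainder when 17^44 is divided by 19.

9

44 in binary is 101100, i.e. 44 = 32 + 8 + 4.
17^1 ≡ 17 (mod 19)
17^2 ≡ 17^2 = 289 ≡ 4 (mod 19)
17^4 ≡ 4^2 = 16 (mod 19)
17^8 ≡ 16^2 = 256 ≡ 9 (mod 19)
17^16 ≡ 9^2 = 81 ≡ 5 (mod 19)
17^32 ≡ 5^2 = 25 ≡ 6 (mod 19)
17^44 = 17^32 * 17^8 * 17^4 ≡ 6 * 9 * 16 (mod 19).
Accumulate the product:
6 * 9 = 54 ≡ 16
16 * 16 = 256 ≡ 9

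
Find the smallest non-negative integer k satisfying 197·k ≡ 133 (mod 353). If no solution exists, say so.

gcd(197, 353) = 1, so a unique solution mod 353 exists.
197⁻¹ ≡ 310 (mod 353).
k ≡ 310·133 ≡ 282 (mod 353).

282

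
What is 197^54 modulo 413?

By square-and-multiply:
54 in binary is 110110, i.e. 54 = 32 + 16 + 4 + 2.
197^1 ≡ 197 (mod 413)
197^2 ≡ 197^2 = 38809 ≡ 400 (mod 413)
197^4 ≡ 400^2 = 160000 ≡ 169 (mod 413)
197^8 ≡ 169^2 = 28561 ≡ 64 (mod 413)
197^16 ≡ 64^2 = 4096 ≡ 379 (mod 413)
197^32 ≡ 379^2 = 143641 ≡ 330 (mod 413)
197^54 = 197^32 * 197^16 * 197^4 * 197^2 ≡ 330 * 379 * 169 * 400 (mod 413).
Accumulate the product:
330 * 379 = 125070 ≡ 344
344 * 169 = 58136 ≡ 316
316 * 400 = 126400 ≡ 22

22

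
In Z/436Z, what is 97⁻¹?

9

436 = 4×97 + 48
97 = 2×48 + 1
48 = 48×1 + 0
gcd(97, 436) = 1, so the inverse exists.
Back-substitute for 1:
1 = 1×97 − 2×48
  = −2×436 + 9×97
So 97⁻¹ ≡ 9 (mod 436).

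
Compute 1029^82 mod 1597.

82 in binary is 1010010, i.e. 82 = 64 + 16 + 2.
1029^1 ≡ 1029 (mod 1597)
1029^2 ≡ 1029^2 = 1058841 ≡ 30 (mod 1597)
1029^4 ≡ 30^2 = 900 (mod 1597)
1029^8 ≡ 900^2 = 810000 ≡ 321 (mod 1597)
1029^16 ≡ 321^2 = 103041 ≡ 833 (mod 1597)
1029^32 ≡ 833^2 = 693889 ≡ 791 (mod 1597)
1029^64 ≡ 791^2 = 625681 ≡ 1254 (mod 1597)
1029^82 = 1029^64 · 1029^16 · 1029^2 ≡ 1254 · 833 · 30 (mod 1597).
Accumulate the product:
1254 · 833 = 1044582 ≡ 144
144 · 30 = 4320 ≡ 1126

1126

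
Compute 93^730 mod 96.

9

730 in binary is 1011011010, i.e. 730 = 512 + 128 + 64 + 16 + 8 + 2.
93^1 ≡ 93 (mod 96)
93^2 ≡ 93^2 = 8649 ≡ 9 (mod 96)
93^4 ≡ 9^2 = 81 (mod 96)
93^8 ≡ 81^2 = 6561 ≡ 33 (mod 96)
93^16 ≡ 33^2 = 1089 ≡ 33 (mod 96)
93^32 ≡ 33^2 = 1089 ≡ 33 (mod 96)
93^64 ≡ 33^2 = 1089 ≡ 33 (mod 96)
93^128 ≡ 33^2 = 1089 ≡ 33 (mod 96)
93^256 ≡ 33^2 = 1089 ≡ 33 (mod 96)
93^512 ≡ 33^2 = 1089 ≡ 33 (mod 96)
93^730 = 93^512 · 93^128 · 93^64 · 93^16 · 93^8 · 93^2 ≡ 33 · 33 · 33 · 33 · 33 · 9 (mod 96).
Accumulate the product:
33 · 33 = 1089 ≡ 33
33 · 33 = 1089 ≡ 33
33 · 33 = 1089 ≡ 33
33 · 33 = 1089 ≡ 33
33 · 9 = 297 ≡ 9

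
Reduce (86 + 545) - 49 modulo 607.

86 + 545 = 631 ≡ 24 (mod 607)
24 - 49 = -25 ≡ 582 (mod 607)

582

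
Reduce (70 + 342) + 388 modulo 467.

333

70 + 342 = 412
412 + 388 = 800 ≡ 333 (mod 467)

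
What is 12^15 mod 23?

13

Using repeated squaring:
12^1 ≡ 12 (mod 23)
12^2 ≡ 12^2 = 144 ≡ 6 (mod 23)
12^4 ≡ 6^2 = 36 ≡ 13 (mod 23)
12^8 ≡ 13^2 = 169 ≡ 8 (mod 23)
12^15 = 12^8 · 12^4 · 12^2 · 12^1 ≡ 8 · 13 · 6 · 12 (mod 23).
Accumulate the product:
8 · 13 = 104 ≡ 12
12 · 6 = 72 ≡ 3
3 · 12 = 36 ≡ 13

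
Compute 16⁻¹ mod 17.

17 = 1·16 + 1
16 = 16·1 + 0
gcd(16, 17) = 1, so the inverse exists.
Bézout: 1 = 1·17 − 1·16.
So 16⁻¹ ≡ −1 ≡ 16 (mod 17).

16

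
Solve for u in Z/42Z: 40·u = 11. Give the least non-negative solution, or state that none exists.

gcd(40, 42) = 2, and 2 does not divide 11.
So the congruence has no solution.

no solution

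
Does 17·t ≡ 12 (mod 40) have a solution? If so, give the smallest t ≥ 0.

gcd(17, 40) = 1, so a unique solution mod 40 exists.
17⁻¹ ≡ 33 (mod 40).
t ≡ 33·12 ≡ 36 (mod 40).

36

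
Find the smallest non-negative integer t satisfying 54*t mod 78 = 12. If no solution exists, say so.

gcd(54, 78) = 6, and 6 | 12, so solutions exist.
Divide through by 6: 9*t ≡ 2 (mod 13).
9⁻¹ ≡ 3 (mod 13).
t ≡ 3*2 ≡ 6 (mod 13).
The smallest non-negative solution is t = 6.

6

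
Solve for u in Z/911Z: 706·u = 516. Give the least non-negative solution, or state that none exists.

313

gcd(706, 911) = 1, so a unique solution mod 911 exists.
706⁻¹ ≡ 871 (mod 911).
u ≡ 871·516 ≡ 313 (mod 911).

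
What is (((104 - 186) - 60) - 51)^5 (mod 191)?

159

104 - 186 = -82 ≡ 109 (mod 191)
109 - 60 = 49
49 - 51 = -2 ≡ 189 (mod 191)
(189)^5 ≡ 159 (mod 191)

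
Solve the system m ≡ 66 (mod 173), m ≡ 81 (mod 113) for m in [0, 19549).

14771

173⁻¹ mod 113: 173·81 ≡ 1 (mod 113), so 173⁻¹ ≡ 81.
m = 66 + 173·((81 − 66)·81 mod 113) = 66 + 173·85 = 14771.
Check: 14771 mod 173 = 66, 14771 mod 113 = 81. ✓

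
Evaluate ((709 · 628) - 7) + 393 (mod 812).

662

709 · 628 = 445252 ≡ 276 (mod 812)
276 - 7 = 269
269 + 393 = 662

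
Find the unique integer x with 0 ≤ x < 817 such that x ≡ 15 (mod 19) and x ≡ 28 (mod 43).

243

19⁻¹ mod 43: 19·34 ≡ 1 (mod 43), so 19⁻¹ ≡ 34.
x = 15 + 19·((28 − 15)·34 mod 43) = 15 + 19·12 = 243.
Check: 243 mod 19 = 15, 243 mod 43 = 28. ✓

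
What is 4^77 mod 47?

77 in binary is 1001101, i.e. 77 = 64 + 8 + 4 + 1.
4^1 ≡ 4 (mod 47)
4^2 ≡ 4^2 = 16 (mod 47)
4^4 ≡ 16^2 = 256 ≡ 21 (mod 47)
4^8 ≡ 21^2 = 441 ≡ 18 (mod 47)
4^16 ≡ 18^2 = 324 ≡ 42 (mod 47)
4^32 ≡ 42^2 = 1764 ≡ 25 (mod 47)
4^64 ≡ 25^2 = 625 ≡ 14 (mod 47)
4^77 = 4^64 * 4^8 * 4^4 * 4^1 ≡ 14 * 18 * 21 * 4 (mod 47).
Accumulate the product:
14 * 18 = 252 ≡ 17
17 * 21 = 357 ≡ 28
28 * 4 = 112 ≡ 18

18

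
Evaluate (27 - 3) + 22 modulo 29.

27 - 3 = 24
24 + 22 = 46 ≡ 17 (mod 29)

17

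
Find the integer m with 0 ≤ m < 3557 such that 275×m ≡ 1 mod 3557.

1384

By the extended Euclidean algorithm:
3557 = 12·275 + 257
275 = 1·257 + 18
257 = 14·18 + 5
18 = 3·5 + 3
5 = 1·3 + 2
3 = 1·2 + 1
2 = 2·1 + 0
gcd(275, 3557) = 1, so the inverse exists.
Back-substitute for 1:
1 = 1·3 − 1·2
  = −1·5 + 2·3
  = 2·18 − 7·5
  = −7·257 + 100·18
  = 100·275 − 107·257
  = −107·3557 + 1384·275
So 275⁻¹ ≡ 1384 (mod 3557).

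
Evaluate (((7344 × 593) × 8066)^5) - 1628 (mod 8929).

3488

7344 × 593 = 4354992 ≡ 6569 (mod 8929)
6569 × 8066 = 52985554 ≡ 868 (mod 8929)
(868)^5 ≡ 5116 (mod 8929)
5116 - 1628 = 3488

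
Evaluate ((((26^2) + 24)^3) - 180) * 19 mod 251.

201

(26)^2 ≡ 174 (mod 251)
174 + 24 = 198
(198)^3 ≡ 217 (mod 251)
217 - 180 = 37
37 * 19 = 703 ≡ 201 (mod 251)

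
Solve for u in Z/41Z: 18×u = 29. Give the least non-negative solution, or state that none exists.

gcd(18, 41) = 1, so a unique solution mod 41 exists.
18⁻¹ ≡ 16 (mod 41).
u ≡ 16×29 ≡ 13 (mod 41).

13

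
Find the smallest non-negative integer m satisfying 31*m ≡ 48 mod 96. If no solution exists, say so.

gcd(31, 96) = 1, so a unique solution mod 96 exists.
31⁻¹ ≡ 31 (mod 96).
m ≡ 31*48 ≡ 48 (mod 96).

48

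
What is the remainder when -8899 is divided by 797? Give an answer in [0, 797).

-8899 = -12×797 + 665, so -8899 ≡ 665 (mod 797).

665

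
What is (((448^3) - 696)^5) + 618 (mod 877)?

(448)^3 ≡ 90 (mod 877)
90 - 696 = -606 ≡ 271 (mod 877)
(271)^5 ≡ 765 (mod 877)
765 + 618 = 1383 ≡ 506 (mod 877)

506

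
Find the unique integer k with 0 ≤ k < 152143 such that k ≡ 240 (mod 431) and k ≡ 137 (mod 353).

138160

431⁻¹ mod 353: 431·86 ≡ 1 (mod 353), so 431⁻¹ ≡ 86.
k = 240 + 431·((137 − 240)·86 mod 353) = 240 + 431·320 = 138160.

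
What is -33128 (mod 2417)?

-33128 = -14×2417 + 710, so -33128 ≡ 710 (mod 2417).

710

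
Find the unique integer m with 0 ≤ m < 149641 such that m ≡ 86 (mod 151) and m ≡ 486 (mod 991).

151⁻¹ mod 991: 151×886 ≡ 1 (mod 991), so 151⁻¹ ≡ 886.
m = 86 + 151×((486 − 86)×886 mod 991) = 86 + 151×613 = 92649.

92649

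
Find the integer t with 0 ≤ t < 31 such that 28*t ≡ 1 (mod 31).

10

Run the extended Euclidean algorithm:
31 = 1×28 + 3
28 = 9×3 + 1
3 = 3×1 + 0
gcd(28, 31) = 1, so the inverse exists.
Bézout: 1 = −9×31 + 10×28.
So 28⁻¹ ≡ 10 (mod 31).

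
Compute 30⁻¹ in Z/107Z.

Run the extended Euclidean algorithm:
107 = 3*30 + 17
30 = 1*17 + 13
17 = 1*13 + 4
13 = 3*4 + 1
4 = 4*1 + 0
gcd(30, 107) = 1, so the inverse exists.
Back-substitute for 1:
1 = 1*13 − 3*4
  = −3*17 + 4*13
  = 4*30 − 7*17
  = −7*107 + 25*30
So 30⁻¹ ≡ 25 (mod 107).

25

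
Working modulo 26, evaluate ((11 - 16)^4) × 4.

11 - 16 = -5 ≡ 21 (mod 26)
(21)^4 ≡ 1 (mod 26)
1 × 4 = 4

4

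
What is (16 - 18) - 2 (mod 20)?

16

16 - 18 = -2 ≡ 18 (mod 20)
18 - 2 = 16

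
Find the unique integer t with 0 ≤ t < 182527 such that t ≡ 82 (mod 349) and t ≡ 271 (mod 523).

15438

349⁻¹ mod 523: 349*3 ≡ 1 (mod 523), so 349⁻¹ ≡ 3.
t = 82 + 349*((271 − 82)*3 mod 523) = 82 + 349*44 = 15438.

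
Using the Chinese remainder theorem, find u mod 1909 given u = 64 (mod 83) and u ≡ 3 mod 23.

83⁻¹ mod 23: 83×5 ≡ 1 (mod 23), so 83⁻¹ ≡ 5.
u = 64 + 83×((3 − 64)×5 mod 23) = 64 + 83×17 = 1475.

1475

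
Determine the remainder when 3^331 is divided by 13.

3

By square-and-multiply:
331 in binary is 101001011, i.e. 331 = 256 + 64 + 8 + 2 + 1.
3^1 ≡ 3 (mod 13)
3^2 ≡ 3^2 = 9 (mod 13)
3^4 ≡ 9^2 = 81 ≡ 3 (mod 13)
3^8 ≡ 3^2 = 9 (mod 13)
3^16 ≡ 9^2 = 81 ≡ 3 (mod 13)
3^32 ≡ 3^2 = 9 (mod 13)
3^64 ≡ 9^2 = 81 ≡ 3 (mod 13)
3^128 ≡ 3^2 = 9 (mod 13)
3^256 ≡ 9^2 = 81 ≡ 3 (mod 13)
3^331 = 3^256 · 3^64 · 3^8 · 3^2 · 3^1 ≡ 3 · 3 · 9 · 9 · 3 (mod 13).
Accumulate the product:
3 · 3 = 9
9 · 9 = 81 ≡ 3
3 · 9 = 27 ≡ 1
1 · 3 = 3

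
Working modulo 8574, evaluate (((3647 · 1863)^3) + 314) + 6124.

3647 · 1863 = 6794361 ≡ 3753 (mod 8574)
(3753)^3 ≡ 5223 (mod 8574)
5223 + 314 = 5537
5537 + 6124 = 11661 ≡ 3087 (mod 8574)

3087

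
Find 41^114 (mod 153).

100

114 in binary is 1110010, i.e. 114 = 64 + 32 + 16 + 2.
41^1 ≡ 41 (mod 153)
41^2 ≡ 41^2 = 1681 ≡ 151 (mod 153)
41^4 ≡ 151^2 = 22801 ≡ 4 (mod 153)
41^8 ≡ 4^2 = 16 (mod 153)
41^16 ≡ 16^2 = 256 ≡ 103 (mod 153)
41^32 ≡ 103^2 = 10609 ≡ 52 (mod 153)
41^64 ≡ 52^2 = 2704 ≡ 103 (mod 153)
41^114 = 41^64 * 41^32 * 41^16 * 41^2 ≡ 103 * 52 * 103 * 151 (mod 153).
Accumulate the product:
103 * 52 = 5356 ≡ 1
1 * 103 = 103
103 * 151 = 15553 ≡ 100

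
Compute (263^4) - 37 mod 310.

244

(263)^4 ≡ 281 (mod 310)
281 - 37 = 244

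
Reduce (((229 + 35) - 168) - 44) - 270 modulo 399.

181

229 + 35 = 264
264 - 168 = 96
96 - 44 = 52
52 - 270 = -218 ≡ 181 (mod 399)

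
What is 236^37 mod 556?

236

Compute successive squares:
236^1 ≡ 236 (mod 556)
236^2 ≡ 236^2 = 55696 ≡ 96 (mod 556)
236^4 ≡ 96^2 = 9216 ≡ 320 (mod 556)
236^8 ≡ 320^2 = 102400 ≡ 96 (mod 556)
236^16 ≡ 96^2 = 9216 ≡ 320 (mod 556)
236^32 ≡ 320^2 = 102400 ≡ 96 (mod 556)
236^37 = 236^32 × 236^4 × 236^1 ≡ 96 × 320 × 236 (mod 556).
Accumulate the product:
96 × 320 = 30720 ≡ 140
140 × 236 = 33040 ≡ 236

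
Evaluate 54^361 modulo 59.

31

Using repeated squaring:
361 in binary is 101101001, i.e. 361 = 256 + 64 + 32 + 8 + 1.
54^1 ≡ 54 (mod 59)
54^2 ≡ 54^2 = 2916 ≡ 25 (mod 59)
54^4 ≡ 25^2 = 625 ≡ 35 (mod 59)
54^8 ≡ 35^2 = 1225 ≡ 45 (mod 59)
54^16 ≡ 45^2 = 2025 ≡ 19 (mod 59)
54^32 ≡ 19^2 = 361 ≡ 7 (mod 59)
54^64 ≡ 7^2 = 49 (mod 59)
54^128 ≡ 49^2 = 2401 ≡ 41 (mod 59)
54^256 ≡ 41^2 = 1681 ≡ 29 (mod 59)
54^361 = 54^256 · 54^64 · 54^32 · 54^8 · 54^1 ≡ 29 · 49 · 7 · 45 · 54 (mod 59).
Accumulate the product:
29 · 49 = 1421 ≡ 5
5 · 7 = 35
35 · 45 = 1575 ≡ 41
41 · 54 = 2214 ≡ 31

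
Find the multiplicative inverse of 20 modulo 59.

Run the extended Euclidean algorithm:
59 = 2×20 + 19
20 = 1×19 + 1
19 = 19×1 + 0
gcd(20, 59) = 1, so the inverse exists.
Bézout: 1 = −1×59 + 3×20.
So 20⁻¹ ≡ 3 (mod 59).

3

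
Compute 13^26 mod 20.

9

Compute successive squares:
26 in binary is 11010, i.e. 26 = 16 + 8 + 2.
13^1 ≡ 13 (mod 20)
13^2 ≡ 13^2 = 169 ≡ 9 (mod 20)
13^4 ≡ 9^2 = 81 ≡ 1 (mod 20)
13^8 ≡ 1^2 = 1 (mod 20)
13^16 ≡ 1^2 = 1 (mod 20)
13^26 = 13^16 * 13^8 * 13^2 ≡ 1 * 1 * 9 (mod 20).
Accumulate the product:
1 * 1 = 1
1 * 9 = 9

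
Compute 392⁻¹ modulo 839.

122

839 = 2·392 + 55
392 = 7·55 + 7
55 = 7·7 + 6
7 = 1·6 + 1
6 = 6·1 + 0
gcd(392, 839) = 1, so the inverse exists.
Back-substitute for 1:
1 = 1·7 − 1·6
  = −1·55 + 8·7
  = 8·392 − 57·55
  = −57·839 + 122·392
So 392⁻¹ ≡ 122 (mod 839).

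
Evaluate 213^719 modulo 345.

192

Compute successive squares:
719 in binary is 1011001111, i.e. 719 = 512 + 128 + 64 + 8 + 4 + 2 + 1.
213^1 ≡ 213 (mod 345)
213^2 ≡ 213^2 = 45369 ≡ 174 (mod 345)
213^4 ≡ 174^2 = 30276 ≡ 261 (mod 345)
213^8 ≡ 261^2 = 68121 ≡ 156 (mod 345)
213^16 ≡ 156^2 = 24336 ≡ 186 (mod 345)
213^32 ≡ 186^2 = 34596 ≡ 96 (mod 345)
213^64 ≡ 96^2 = 9216 ≡ 246 (mod 345)
213^128 ≡ 246^2 = 60516 ≡ 141 (mod 345)
213^256 ≡ 141^2 = 19881 ≡ 216 (mod 345)
213^512 ≡ 216^2 = 46656 ≡ 81 (mod 345)
213^719 = 213^512 × 213^128 × 213^64 × 213^8 × 213^4 × 213^2 × 213^1 ≡ 81 × 141 × 246 × 156 × 261 × 174 × 213 (mod 345).
Accumulate the product:
81 × 141 = 11421 ≡ 36
36 × 246 = 8856 ≡ 231
231 × 156 = 36036 ≡ 156
156 × 261 = 40716 ≡ 6
6 × 174 = 1044 ≡ 9
9 × 213 = 1917 ≡ 192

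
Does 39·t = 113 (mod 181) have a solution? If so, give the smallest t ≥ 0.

gcd(39, 181) = 1, so a unique solution mod 181 exists.
39⁻¹ ≡ 65 (mod 181).
t ≡ 65·113 ≡ 105 (mod 181).

105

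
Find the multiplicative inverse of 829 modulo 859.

859 = 1·829 + 30
829 = 27·30 + 19
30 = 1·19 + 11
19 = 1·11 + 8
11 = 1·8 + 3
8 = 2·3 + 2
3 = 1·2 + 1
2 = 2·1 + 0
gcd(829, 859) = 1, so the inverse exists.
Back-substitute for 1:
1 = 1·3 − 1·2
  = −1·8 + 3·3
  = 3·11 − 4·8
  = −4·19 + 7·11
  = 7·30 − 11·19
  = −11·829 + 304·30
  = 304·859 − 315·829
So 829⁻¹ ≡ −315 ≡ 544 (mod 859).

544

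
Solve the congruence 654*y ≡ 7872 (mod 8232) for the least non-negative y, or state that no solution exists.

gcd(654, 8232) = 6, and 6 | 7872, so solutions exist.
Divide through by 6: 109*y ≡ 1312 (mod 1372).
109⁻¹ ≡ 793 (mod 1372).
y ≡ 793*1312 ≡ 440 (mod 1372).
The smallest non-negative solution is y = 440.

440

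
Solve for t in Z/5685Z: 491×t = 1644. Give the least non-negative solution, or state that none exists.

2979

gcd(491, 5685) = 1, so a unique solution mod 5685 exists.
491⁻¹ ≡ 1181 (mod 5685).
t ≡ 1181×1644 ≡ 2979 (mod 5685).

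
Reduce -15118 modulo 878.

-15118 = -18·878 + 686, so -15118 ≡ 686 (mod 878).

686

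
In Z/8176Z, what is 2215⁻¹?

5367

8176 = 3×2215 + 1531
2215 = 1×1531 + 684
1531 = 2×684 + 163
684 = 4×163 + 32
163 = 5×32 + 3
32 = 10×3 + 2
3 = 1×2 + 1
2 = 2×1 + 0
gcd(2215, 8176) = 1, so the inverse exists.
Bézout: 1 = 761×8176 − 2809×2215.
So 2215⁻¹ ≡ −2809 ≡ 5367 (mod 8176).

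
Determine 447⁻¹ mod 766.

389

766 = 1×447 + 319
447 = 1×319 + 128
319 = 2×128 + 63
128 = 2×63 + 2
63 = 31×2 + 1
2 = 2×1 + 0
gcd(447, 766) = 1, so the inverse exists.
Bézout: 1 = 220×766 − 377×447.
So 447⁻¹ ≡ −377 ≡ 389 (mod 766).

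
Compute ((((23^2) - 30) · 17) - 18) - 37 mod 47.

15

(23)^2 ≡ 12 (mod 47)
12 - 30 = -18 ≡ 29 (mod 47)
29 · 17 = 493 ≡ 23 (mod 47)
23 - 18 = 5
5 - 37 = -32 ≡ 15 (mod 47)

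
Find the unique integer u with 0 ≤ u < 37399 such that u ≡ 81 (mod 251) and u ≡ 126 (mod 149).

251⁻¹ mod 149: 251×19 ≡ 1 (mod 149), so 251⁻¹ ≡ 19.
u = 81 + 251×((126 − 81)×19 mod 149) = 81 + 251×110 = 27691.

27691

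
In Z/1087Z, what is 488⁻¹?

Run the extended Euclidean algorithm:
1087 = 2·488 + 111
488 = 4·111 + 44
111 = 2·44 + 23
44 = 1·23 + 21
23 = 1·21 + 2
21 = 10·2 + 1
2 = 2·1 + 0
gcd(488, 1087) = 1, so the inverse exists.
Bézout: 1 = −233·1087 + 519·488.
So 488⁻¹ ≡ 519 (mod 1087).

519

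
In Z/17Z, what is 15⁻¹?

8

17 = 1*15 + 2
15 = 7*2 + 1
2 = 2*1 + 0
gcd(15, 17) = 1, so the inverse exists.
Back-substitute for 1:
1 = 1*15 − 7*2
  = −7*17 + 8*15
So 15⁻¹ ≡ 8 (mod 17).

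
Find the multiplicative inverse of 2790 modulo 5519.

5519 = 1*2790 + 2729
2790 = 1*2729 + 61
2729 = 44*61 + 45
61 = 1*45 + 16
45 = 2*16 + 13
16 = 1*13 + 3
13 = 4*3 + 1
3 = 3*1 + 0
gcd(2790, 5519) = 1, so the inverse exists.
Bézout: 1 = 869*5519 − 1719*2790.
So 2790⁻¹ ≡ −1719 ≡ 3800 (mod 5519).

3800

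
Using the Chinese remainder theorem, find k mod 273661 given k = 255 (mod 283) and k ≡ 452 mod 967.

283⁻¹ mod 967: 283×926 ≡ 1 (mod 967), so 283⁻¹ ≡ 926.
k = 255 + 283×((452 − 255)×926 mod 967) = 255 + 283×626 = 177413.

177413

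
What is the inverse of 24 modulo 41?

Run the extended Euclidean algorithm:
41 = 1*24 + 17
24 = 1*17 + 7
17 = 2*7 + 3
7 = 2*3 + 1
3 = 3*1 + 0
gcd(24, 41) = 1, so the inverse exists.
Bézout: 1 = −7*41 + 12*24.
So 24⁻¹ ≡ 12 (mod 41).

12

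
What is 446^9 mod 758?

86

Compute successive squares:
446^1 ≡ 446 (mod 758)
446^2 ≡ 446^2 = 198916 ≡ 320 (mod 758)
446^4 ≡ 320^2 = 102400 ≡ 70 (mod 758)
446^8 ≡ 70^2 = 4900 ≡ 352 (mod 758)
446^9 = 446^8 × 446^1 ≡ 352 × 446 (mod 758).
352 × 446 = 156992 ≡ 86 (mod 758).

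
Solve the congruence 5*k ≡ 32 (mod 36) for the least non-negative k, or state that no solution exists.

gcd(5, 36) = 1, so a unique solution mod 36 exists.
5⁻¹ ≡ 29 (mod 36).
k ≡ 29*32 ≡ 28 (mod 36).

28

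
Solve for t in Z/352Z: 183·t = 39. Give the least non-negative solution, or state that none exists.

gcd(183, 352) = 1, so a unique solution mod 352 exists.
183⁻¹ ≡ 327 (mod 352).
t ≡ 327·39 ≡ 81 (mod 352).

81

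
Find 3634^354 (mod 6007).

32

354 in binary is 101100010, i.e. 354 = 256 + 64 + 32 + 2.
3634^1 ≡ 3634 (mod 6007)
3634^2 ≡ 3634^2 = 13205956 ≡ 2570 (mod 6007)
3634^4 ≡ 2570^2 = 6604900 ≡ 3207 (mod 6007)
3634^8 ≡ 3207^2 = 10284849 ≡ 865 (mod 6007)
3634^16 ≡ 865^2 = 748225 ≡ 3357 (mod 6007)
3634^32 ≡ 3357^2 = 11269449 ≡ 317 (mod 6007)
3634^64 ≡ 317^2 = 100489 ≡ 4377 (mod 6007)
3634^128 ≡ 4377^2 = 19158129 ≡ 1806 (mod 6007)
3634^256 ≡ 1806^2 = 3261636 ≡ 5842 (mod 6007)
3634^354 = 3634^256 * 3634^64 * 3634^32 * 3634^2 ≡ 5842 * 4377 * 317 * 2570 (mod 6007).
Accumulate the product:
5842 * 4377 = 25570434 ≡ 4642
4642 * 317 = 1471514 ≡ 5806
5806 * 2570 = 14921420 ≡ 32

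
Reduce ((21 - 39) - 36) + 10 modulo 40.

36

21 - 39 = -18 ≡ 22 (mod 40)
22 - 36 = -14 ≡ 26 (mod 40)
26 + 10 = 36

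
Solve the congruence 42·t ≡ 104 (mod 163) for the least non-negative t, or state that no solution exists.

18

gcd(42, 163) = 1, so a unique solution mod 163 exists.
42⁻¹ ≡ 66 (mod 163).
t ≡ 66·104 ≡ 18 (mod 163).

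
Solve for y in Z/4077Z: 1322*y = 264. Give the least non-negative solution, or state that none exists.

gcd(1322, 4077) = 1, so a unique solution mod 4077 exists.
1322⁻¹ ≡ 404 (mod 4077).
y ≡ 404*264 ≡ 654 (mod 4077).

654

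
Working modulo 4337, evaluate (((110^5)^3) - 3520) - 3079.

(110)^5 ≡ 1797 (mod 4337)
(1797)^3 ≡ 4258 (mod 4337)
4258 - 3520 = 738
738 - 3079 = -2341 ≡ 1996 (mod 4337)

1996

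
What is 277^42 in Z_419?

121

By square-and-multiply:
42 in binary is 101010, i.e. 42 = 32 + 8 + 2.
277^1 ≡ 277 (mod 419)
277^2 ≡ 277^2 = 76729 ≡ 52 (mod 419)
277^4 ≡ 52^2 = 2704 ≡ 190 (mod 419)
277^8 ≡ 190^2 = 36100 ≡ 66 (mod 419)
277^16 ≡ 66^2 = 4356 ≡ 166 (mod 419)
277^32 ≡ 166^2 = 27556 ≡ 321 (mod 419)
277^42 = 277^32 · 277^8 · 277^2 ≡ 321 · 66 · 52 (mod 419).
Accumulate the product:
321 · 66 = 21186 ≡ 236
236 · 52 = 12272 ≡ 121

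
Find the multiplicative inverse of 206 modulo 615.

Apply the Euclidean algorithm and back-substitute:
615 = 2*206 + 203
206 = 1*203 + 3
203 = 67*3 + 2
3 = 1*2 + 1
2 = 2*1 + 0
gcd(206, 615) = 1, so the inverse exists.
Bézout: 1 = −69*615 + 206*206.
So 206⁻¹ ≡ 206 (mod 615).

206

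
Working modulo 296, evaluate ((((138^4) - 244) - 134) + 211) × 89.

161

(138)^4 ≡ 232 (mod 296)
232 - 244 = -12 ≡ 284 (mod 296)
284 - 134 = 150
150 + 211 = 361 ≡ 65 (mod 296)
65 × 89 = 5785 ≡ 161 (mod 296)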